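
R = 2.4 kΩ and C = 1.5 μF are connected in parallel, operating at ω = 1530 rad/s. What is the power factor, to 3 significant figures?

0.179

X_C = 1/(ωC) = 436 Ω
Parallel: admittances add. Y = 1/R + jωC
Y = (0.000417 + j0.00230) S
|Y| = 0.00233 S → |Z| = 1/|Y| = 429 Ω, ∠Z = −∠Y = -79.7°
cos φ = cos(-79.7°) = 0.179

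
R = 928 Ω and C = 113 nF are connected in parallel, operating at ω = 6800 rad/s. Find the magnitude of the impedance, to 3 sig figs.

756 Ω

X_C = 1/(ωC) = 1300 Ω
Parallel: admittances add. Y = 1/R + jωC
Y = (0.00108 + j0.000768) S
|Y| = 0.00132 S → |Z| = 1/|Y| = 756 Ω, ∠Z = −∠Y = -35.5°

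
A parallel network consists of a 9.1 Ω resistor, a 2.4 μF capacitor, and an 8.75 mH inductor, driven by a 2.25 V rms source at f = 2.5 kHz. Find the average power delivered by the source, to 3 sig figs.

556 mW

ω = 2πf = 15710 rad/s
X_L = ωL = 137 Ω
X_C = 1/(ωC) = 26.5 Ω
Parallel: admittances add. Y = 1/R + 1/(jωL) + jωC
Y = (0.110 + j0.0304) S
|Y| = 0.114 S → |Z| = 1/|Y| = 8.77 Ω, ∠Z = −∠Y = -15.5°
I = V/|Z| = 257 mA
P = VI cos φ = 2.25 × 0.257 × cos(-15.5°) = 556 mW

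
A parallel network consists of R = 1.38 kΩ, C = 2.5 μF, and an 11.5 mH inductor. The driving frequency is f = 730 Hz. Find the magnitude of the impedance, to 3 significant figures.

133 Ω

ω = 2πf = 4587 rad/s
X_L = ωL = 52.7 Ω
X_C = 1/(ωC) = 87.2 Ω
Parallel: admittances add. Y = 1/R + 1/(jωL) + jωC
Y = (0.000725 − j0.00749) S
|Y| = 0.00753 S → |Z| = 1/|Y| = 133 Ω, ∠Z = −∠Y = 84.5°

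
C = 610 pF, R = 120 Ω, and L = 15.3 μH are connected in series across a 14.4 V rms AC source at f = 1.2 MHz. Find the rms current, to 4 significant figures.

ω = 2πf = 7.54e+06 rad/s
X_L = ωL = 115.4 Ω
X_C = 1/(ωC) = 217.4 Ω
Net reactance X = X_L − X_C = -102.1 Ω
Z = 120.0 − j102.1 Ω
|Z| = √(120.0² + 102.1²) = 157.5 Ω
I = V/|Z| = 14.4/157.5 = 91.41 mA

91.41 mA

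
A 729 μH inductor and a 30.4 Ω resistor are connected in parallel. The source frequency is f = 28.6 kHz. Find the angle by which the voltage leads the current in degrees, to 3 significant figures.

13.1°

ω = 2πf = 179700 rad/s
X_L = ωL = 131 Ω
Parallel: admittances add. Y = 1/R + 1/(jωL)
Y = (0.0329 − j0.00763) S
|Y| = 0.0338 S → |Z| = 1/|Y| = 29.6 Ω, ∠Z = −∠Y = 13.1°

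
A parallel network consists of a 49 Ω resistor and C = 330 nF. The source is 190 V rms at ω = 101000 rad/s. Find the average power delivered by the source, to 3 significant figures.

737 W

X_C = 1/(ωC) = 30.0 Ω
Parallel: admittances add. Y = 1/R + jωC
Y = (0.0204 + j0.0333) S
|Y| = 0.0391 S → |Z| = 1/|Y| = 25.6 Ω, ∠Z = −∠Y = -58.5°
I = V/|Z| = 7.43 A
P = VI cos φ = 190 × 7.43 × cos(-58.5°) = 737 W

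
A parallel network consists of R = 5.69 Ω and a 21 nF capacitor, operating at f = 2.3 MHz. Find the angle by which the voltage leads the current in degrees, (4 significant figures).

ω = 2πf = 1.445e+07 rad/s
X_C = 1/(ωC) = 3.295 Ω
Parallel: admittances add. Y = 1/R + jωC
Y = (0.1757 + j0.3035) S
|Y| = 0.3507 S → |Z| = 1/|Y| = 2.851 Ω, ∠Z = −∠Y = -59.92°

-59.92°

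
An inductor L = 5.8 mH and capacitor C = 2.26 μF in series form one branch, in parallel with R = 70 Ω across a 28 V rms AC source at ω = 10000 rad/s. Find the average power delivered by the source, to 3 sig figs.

X_L = ωL = 58.0 Ω
X_C = 1/(ωC) = 44.2 Ω
Branch 1: Z₁ = R = 70.0 Ω
Branch 2 (series LC): Z₂ = j(X_L − X_C) = j13.8 Ω
Parallel: Z = Z₁Z₂/(Z₁+Z₂), |Z| = 13.5 Ω, ∠Z = 78.9°
I = V/|Z| = 2.07 A
P = VI cos φ = 28 × 2.07 × cos(78.9°) = 11.2 W

11.2 W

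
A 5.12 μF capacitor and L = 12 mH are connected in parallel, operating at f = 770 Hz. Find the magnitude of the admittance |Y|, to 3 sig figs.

ω = 2πf = 4838 rad/s
X_L = ωL = 58.1 Ω
X_C = 1/(ωC) = 40.4 Ω
Parallel: admittances add. Y = 1/(jωL) + jωC
Y = (0 + j0.00755) S
|Y| = 0.00755 S → |Z| = 1/|Y| = 133 Ω, ∠Z = −∠Y = -90.0°

7.55 mS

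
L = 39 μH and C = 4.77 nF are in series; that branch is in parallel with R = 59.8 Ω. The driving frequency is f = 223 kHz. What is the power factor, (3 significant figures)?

ω = 2πf = 1.401e+06 rad/s
X_L = ωL = 54.6 Ω
X_C = 1/(ωC) = 150 Ω
Branch 1: Z₁ = R = 59.8 Ω
Branch 2 (series LC): Z₂ = j(X_L − X_C) = −j95.0 Ω
Parallel: Z = Z₁Z₂/(Z₁+Z₂), |Z| = 50.6 Ω, ∠Z = -32.2°
cos φ = cos(-32.2°) = 0.846

0.846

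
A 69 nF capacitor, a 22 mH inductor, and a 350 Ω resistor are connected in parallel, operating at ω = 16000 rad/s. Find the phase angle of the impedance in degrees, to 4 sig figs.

31.30°

X_L = ωL = 352.0 Ω
X_C = 1/(ωC) = 905.8 Ω
Parallel: admittances add. Y = 1/R + 1/(jωL) + jωC
Y = (0.002857 − j0.001737) S
|Y| = 0.003344 S → |Z| = 1/|Y| = 299.1 Ω, ∠Z = −∠Y = 31.30°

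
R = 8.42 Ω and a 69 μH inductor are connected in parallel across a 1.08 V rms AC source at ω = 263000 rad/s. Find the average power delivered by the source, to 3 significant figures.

139 mW

X_L = ωL = 18.1 Ω
Parallel: admittances add. Y = 1/R + 1/(jωL)
Y = (0.119 − j0.0551) S
|Y| = 0.131 S → |Z| = 1/|Y| = 7.64 Ω, ∠Z = −∠Y = 24.9°
I = V/|Z| = 141 mA
P = VI cos φ = 1.08 × 0.141 × cos(24.9°) = 139 mW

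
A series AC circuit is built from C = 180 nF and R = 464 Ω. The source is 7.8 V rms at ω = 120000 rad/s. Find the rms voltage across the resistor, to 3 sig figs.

X_C = 1/(ωC) = 46.3 Ω
Z = 464 − j46.3 Ω
|Z| = √(464² + 46.3²) = 466 Ω
I = V/|Z| = 16.7 mA
V_R = I·|Z_R| = 0.0167 × 464 = 7.76 V

7.76 V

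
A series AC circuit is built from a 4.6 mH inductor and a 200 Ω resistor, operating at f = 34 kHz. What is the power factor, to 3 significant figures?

0.199

ω = 2πf = 213600 rad/s
X_L = ωL = 983 Ω
Z = 200 + j983 Ω
|Z| = √(200² + 983²) = 1000 Ω
∠Z = arctan(983/200) = 78.5°
cos φ = cos(78.5°) = 0.199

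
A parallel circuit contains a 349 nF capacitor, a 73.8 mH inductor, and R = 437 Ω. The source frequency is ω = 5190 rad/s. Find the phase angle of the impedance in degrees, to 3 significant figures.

19.3°

X_L = ωL = 383 Ω
X_C = 1/(ωC) = 552 Ω
Parallel: admittances add. Y = 1/R + 1/(jωL) + jωC
Y = (0.00229 − j0.000800) S
|Y| = 0.00242 S → |Z| = 1/|Y| = 413 Ω, ∠Z = −∠Y = 19.3°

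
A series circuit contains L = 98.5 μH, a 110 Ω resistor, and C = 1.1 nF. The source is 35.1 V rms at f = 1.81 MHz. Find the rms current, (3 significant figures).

33.6 mA

ω = 2πf = 1.137e+07 rad/s
X_L = ωL = 1120 Ω
X_C = 1/(ωC) = 79.9 Ω
Net reactance X = X_L − X_C = 1040 Ω
Z = 110 + j1040 Ω
|Z| = √(110² + 1040²) = 1050 Ω
I = V/|Z| = 35.1/1050 = 33.6 mA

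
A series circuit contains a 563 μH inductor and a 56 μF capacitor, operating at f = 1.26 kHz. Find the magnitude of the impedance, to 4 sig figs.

ω = 2πf = 7917 rad/s
X_L = ωL = 4.457 Ω
X_C = 1/(ωC) = 2.256 Ω
Net reactance X = X_L − X_C = 2.202 Ω
Z = j2.202 Ω
|Z| = √(0² + 2.202²) = 2.202 Ω

2.202 Ω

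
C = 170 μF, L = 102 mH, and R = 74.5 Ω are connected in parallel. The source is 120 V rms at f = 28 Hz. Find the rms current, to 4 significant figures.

3.492 A

ω = 2πf = 175.9 rad/s
X_L = ωL = 17.94 Ω
X_C = 1/(ωC) = 33.44 Ω
Parallel: admittances add. Y = 1/R + 1/(jωL) + jωC
Y = (0.01342 − j0.02582) S
|Y| = 0.02910 S → |Z| = 1/|Y| = 34.37 Ω, ∠Z = −∠Y = 62.53°
I = V/|Z| = 120/34.37 = 3.492 A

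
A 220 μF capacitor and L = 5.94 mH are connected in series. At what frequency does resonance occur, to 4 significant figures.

ω₀ = 1/√(LC) = 1/√(0.00594 × 0.00022) = 874.8 rad/s
f₀ = ω₀/(2π) = 139.2 Hz

139.2 Hz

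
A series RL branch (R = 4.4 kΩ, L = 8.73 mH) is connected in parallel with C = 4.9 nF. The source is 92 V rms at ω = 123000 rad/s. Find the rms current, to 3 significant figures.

54.3 mA

X_L = ωL = 1070 Ω
X_C = 1/(ωC) = 1660 Ω
Branch 1 (R+jX_L): Z₁ = 4400 + j1070 Ω, |Z₁| = 4530 Ω
Branch 2 (−jX_C): Z₂ = −j1660 Ω
Parallel: Z = Z₁Z₂/(Z₁+Z₂), |Z| = 1690 Ω, ∠Z = -68.7°
I = V/|Z| = 92/1690 = 54.3 mA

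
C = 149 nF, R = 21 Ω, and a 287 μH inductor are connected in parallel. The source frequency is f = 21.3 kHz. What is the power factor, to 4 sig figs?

0.9919

ω = 2πf = 133800 rad/s
X_L = ωL = 38.41 Ω
X_C = 1/(ωC) = 50.15 Ω
Parallel: admittances add. Y = 1/R + 1/(jωL) + jωC
Y = (0.04762 − j0.006094) S
|Y| = 0.04801 S → |Z| = 1/|Y| = 20.83 Ω, ∠Z = −∠Y = 7.293°
cos φ = cos(7.293°) = 0.9919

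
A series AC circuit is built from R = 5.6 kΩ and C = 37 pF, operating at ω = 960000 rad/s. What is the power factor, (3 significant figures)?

X_C = 1/(ωC) = 28200 Ω
Z = 5600 − j28200 Ω
|Z| = √(5600² + 28200²) = 28700 Ω
∠Z = arctan(-28200/5600) = -78.8°
cos φ = cos(-78.8°) = 0.195

0.195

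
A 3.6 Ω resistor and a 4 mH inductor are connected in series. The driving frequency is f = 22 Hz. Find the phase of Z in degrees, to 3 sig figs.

8.73°

ω = 2πf = 138.2 rad/s
X_L = ωL = 0.553 Ω
Z = 3.60 + j0.553 Ω
|Z| = √(3.60² + 0.553²) = 3.64 Ω
∠Z = arctan(0.553/3.60) = 8.73°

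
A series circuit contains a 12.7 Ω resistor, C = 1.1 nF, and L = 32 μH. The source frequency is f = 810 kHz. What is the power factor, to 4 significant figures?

ω = 2πf = 5.089e+06 rad/s
X_L = ωL = 162.9 Ω
X_C = 1/(ωC) = 178.6 Ω
Net reactance X = X_L − X_C = -15.76 Ω
Z = 12.70 − j15.76 Ω
|Z| = √(12.70² + 15.76²) = 20.24 Ω
∠Z = arctan(-15.76/12.70) = -51.15°
cos φ = cos(-51.15°) = 0.6273

0.6273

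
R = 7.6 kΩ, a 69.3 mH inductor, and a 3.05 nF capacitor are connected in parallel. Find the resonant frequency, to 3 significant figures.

10.9 kHz

ω₀ = 1/√(LC) = 1/√(0.0693 × 3.05e-09) = 68780 rad/s
f₀ = ω₀/(2π) = 10.9 kHz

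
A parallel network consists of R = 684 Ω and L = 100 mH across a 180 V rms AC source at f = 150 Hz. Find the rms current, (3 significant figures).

ω = 2πf = 942.5 rad/s
X_L = ωL = 94.2 Ω
Parallel: admittances add. Y = 1/R + 1/(jωL)
Y = (0.00146 − j0.0106) S
|Y| = 0.0107 S → |Z| = 1/|Y| = 93.4 Ω, ∠Z = −∠Y = 82.2°
I = V/|Z| = 180/93.4 = 1.93 A

1.93 A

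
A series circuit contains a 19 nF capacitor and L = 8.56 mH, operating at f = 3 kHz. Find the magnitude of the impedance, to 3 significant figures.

2630 Ω

ω = 2πf = 18850 rad/s
X_L = ωL = 161 Ω
X_C = 1/(ωC) = 2790 Ω
Net reactance X = X_L − X_C = -2630 Ω
Z = − j2630 Ω
|Z| = √(0² + 2630²) = 2630 Ω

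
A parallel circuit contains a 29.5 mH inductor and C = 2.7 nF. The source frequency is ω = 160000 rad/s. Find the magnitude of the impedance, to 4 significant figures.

X_L = ωL = 4720 Ω
X_C = 1/(ωC) = 2315 Ω
Parallel: admittances add. Y = 1/(jωL) + jωC
Y = (0 + j0.0002201) S
|Y| = 0.0002201 S → |Z| = 1/|Y| = 4543 Ω, ∠Z = −∠Y = -90.00°

4543 Ω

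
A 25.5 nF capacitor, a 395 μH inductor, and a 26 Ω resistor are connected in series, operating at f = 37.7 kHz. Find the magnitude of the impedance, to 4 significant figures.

76.54 Ω

ω = 2πf = 236900 rad/s
X_L = ωL = 93.57 Ω
X_C = 1/(ωC) = 165.6 Ω
Net reactance X = X_L − X_C = -71.99 Ω
Z = 26.00 − j71.99 Ω
|Z| = √(26.00² + 71.99²) = 76.54 Ω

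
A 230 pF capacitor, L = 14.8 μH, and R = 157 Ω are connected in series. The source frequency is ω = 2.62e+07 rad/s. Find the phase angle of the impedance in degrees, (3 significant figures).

54.7°

X_L = ωL = 388 Ω
X_C = 1/(ωC) = 166 Ω
Net reactance X = X_L − X_C = 222 Ω
Z = 157 + j222 Ω
|Z| = √(157² + 222²) = 272 Ω
∠Z = arctan(222/157) = 54.7°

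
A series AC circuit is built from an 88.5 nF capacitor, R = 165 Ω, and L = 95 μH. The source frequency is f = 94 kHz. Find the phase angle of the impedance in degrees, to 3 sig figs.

ω = 2πf = 590600 rad/s
X_L = ωL = 56.1 Ω
X_C = 1/(ωC) = 19.1 Ω
Net reactance X = X_L − X_C = 37.0 Ω
Z = 165 + j37.0 Ω
|Z| = √(165² + 37.0²) = 169 Ω
∠Z = arctan(37.0/165) = 12.6°

12.6°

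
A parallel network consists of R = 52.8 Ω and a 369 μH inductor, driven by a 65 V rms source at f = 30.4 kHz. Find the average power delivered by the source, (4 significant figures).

ω = 2πf = 191000 rad/s
X_L = ωL = 70.48 Ω
Parallel: admittances add. Y = 1/R + 1/(jωL)
Y = (0.01894 − j0.01419) S
|Y| = 0.02366 S → |Z| = 1/|Y| = 42.26 Ω, ∠Z = −∠Y = 36.84°
I = V/|Z| = 1.538 A
P = VI cos φ = 65 × 1.538 × cos(36.84°) = 80.02 W

80.02 W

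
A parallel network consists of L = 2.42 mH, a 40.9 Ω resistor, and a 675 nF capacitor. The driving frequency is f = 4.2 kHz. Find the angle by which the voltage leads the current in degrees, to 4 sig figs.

-5.035°

ω = 2πf = 26390 rad/s
X_L = ωL = 63.86 Ω
X_C = 1/(ωC) = 56.14 Ω
Parallel: admittances add. Y = 1/R + 1/(jωL) + jωC
Y = (0.02445 + j0.002154) S
|Y| = 0.02454 S → |Z| = 1/|Y| = 40.74 Ω, ∠Z = −∠Y = -5.035°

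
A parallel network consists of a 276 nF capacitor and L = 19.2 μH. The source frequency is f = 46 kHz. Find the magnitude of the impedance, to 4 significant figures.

9.957 Ω

ω = 2πf = 289000 rad/s
X_L = ωL = 5.549 Ω
X_C = 1/(ωC) = 12.54 Ω
Parallel: admittances add. Y = 1/(jωL) + jωC
Y = (0 − j0.1004) S
|Y| = 0.1004 S → |Z| = 1/|Y| = 9.957 Ω, ∠Z = −∠Y = 90.00°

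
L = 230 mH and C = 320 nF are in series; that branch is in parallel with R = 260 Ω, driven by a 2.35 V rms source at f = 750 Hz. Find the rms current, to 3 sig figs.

10.6 mA

ω = 2πf = 4712 rad/s
X_L = ωL = 1080 Ω
X_C = 1/(ωC) = 663 Ω
Branch 1: Z₁ = R = 260 Ω
Branch 2 (series LC): Z₂ = j(X_L − X_C) = j421 Ω
Parallel: Z = Z₁Z₂/(Z₁+Z₂), |Z| = 221 Ω, ∠Z = 31.7°
I = V/|Z| = 2.35/221 = 10.6 mA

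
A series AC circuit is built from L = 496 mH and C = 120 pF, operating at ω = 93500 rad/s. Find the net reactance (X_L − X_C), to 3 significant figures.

-42800 Ω

X_L = ωL = 46400 Ω
X_C = 1/(ωC) = 89100 Ω
X = 46400 − 89100 = -42800 Ω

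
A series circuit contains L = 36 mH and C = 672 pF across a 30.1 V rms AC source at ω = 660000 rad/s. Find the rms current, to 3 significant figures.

X_L = ωL = 23800 Ω
X_C = 1/(ωC) = 2250 Ω
Net reactance X = X_L − X_C = 21500 Ω
Z = j21500 Ω
|Z| = √(0² + 21500²) = 21500 Ω
I = V/|Z| = 30.1/21500 = 1.40 mA

1.40 mA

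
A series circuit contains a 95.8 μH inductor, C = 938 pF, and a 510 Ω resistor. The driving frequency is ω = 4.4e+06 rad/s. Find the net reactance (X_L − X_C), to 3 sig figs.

179 Ω

X_L = ωL = 422 Ω
X_C = 1/(ωC) = 242 Ω
X = 422 − 242 = 179 Ω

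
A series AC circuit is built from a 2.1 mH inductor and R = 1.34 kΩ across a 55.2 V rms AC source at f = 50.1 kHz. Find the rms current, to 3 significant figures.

36.9 mA

ω = 2πf = 314800 rad/s
X_L = ωL = 661 Ω
Z = 1340 + j661 Ω
|Z| = √(1340² + 661²) = 1490 Ω
I = V/|Z| = 55.2/1490 = 36.9 mA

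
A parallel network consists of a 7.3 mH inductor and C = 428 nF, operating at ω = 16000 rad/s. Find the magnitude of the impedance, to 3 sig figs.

584 Ω

X_L = ωL = 117 Ω
X_C = 1/(ωC) = 146 Ω
Parallel: admittances add. Y = 1/(jωL) + jωC
Y = (0 − j0.00171) S
|Y| = 0.00171 S → |Z| = 1/|Y| = 584 Ω, ∠Z = −∠Y = 90.0°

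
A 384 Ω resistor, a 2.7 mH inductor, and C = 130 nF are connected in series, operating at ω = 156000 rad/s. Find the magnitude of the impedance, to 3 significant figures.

535 Ω

X_L = ωL = 421 Ω
X_C = 1/(ωC) = 49.3 Ω
Net reactance X = X_L − X_C = 372 Ω
Z = 384 + j372 Ω
|Z| = √(384² + 372²) = 535 Ω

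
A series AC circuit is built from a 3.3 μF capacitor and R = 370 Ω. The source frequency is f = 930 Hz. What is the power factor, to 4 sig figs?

0.9903

ω = 2πf = 5843 rad/s
X_C = 1/(ωC) = 51.86 Ω
Z = 370.0 − j51.86 Ω
|Z| = √(370.0² + 51.86²) = 373.6 Ω
∠Z = arctan(-51.86/370.0) = -7.979°
cos φ = cos(-7.979°) = 0.9903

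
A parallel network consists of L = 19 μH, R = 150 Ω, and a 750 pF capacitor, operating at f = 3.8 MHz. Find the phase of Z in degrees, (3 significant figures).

-67.0°

ω = 2πf = 2.388e+07 rad/s
X_L = ωL = 454 Ω
X_C = 1/(ωC) = 55.8 Ω
Parallel: admittances add. Y = 1/R + 1/(jωL) + jωC
Y = (0.00667 + j0.0157) S
|Y| = 0.0171 S → |Z| = 1/|Y| = 58.6 Ω, ∠Z = −∠Y = -67.0°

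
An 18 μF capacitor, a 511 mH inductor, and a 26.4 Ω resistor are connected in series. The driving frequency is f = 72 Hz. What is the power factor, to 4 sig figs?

ω = 2πf = 452.4 rad/s
X_L = ωL = 231.2 Ω
X_C = 1/(ωC) = 122.8 Ω
Net reactance X = X_L − X_C = 108.4 Ω
Z = 26.40 + j108.4 Ω
|Z| = √(26.40² + 108.4²) = 111.5 Ω
∠Z = arctan(108.4/26.40) = 76.31°
cos φ = cos(76.31°) = 0.2367

0.2367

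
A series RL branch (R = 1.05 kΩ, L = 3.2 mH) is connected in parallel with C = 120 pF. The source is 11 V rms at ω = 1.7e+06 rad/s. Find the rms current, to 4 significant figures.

X_L = ωL = 5440 Ω
X_C = 1/(ωC) = 4902 Ω
Branch 1 (R+jX_L): Z₁ = 1050 + j5440 Ω, |Z₁| = 5540 Ω
Branch 2 (−jX_C): Z₂ = −j4902 Ω
Parallel: Z = Z₁Z₂/(Z₁+Z₂), |Z| = 23020 Ω, ∠Z = -38.06°
I = V/|Z| = 11/23020 = 477.9 μA

477.9 μA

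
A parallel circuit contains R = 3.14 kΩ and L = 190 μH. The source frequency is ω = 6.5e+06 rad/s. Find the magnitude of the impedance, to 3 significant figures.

X_L = ωL = 1240 Ω
Parallel: admittances add. Y = 1/R + 1/(jωL)
Y = (0.000318 − j0.000810) S
|Y| = 0.000870 S → |Z| = 1/|Y| = 1150 Ω, ∠Z = −∠Y = 68.5°

1150 Ω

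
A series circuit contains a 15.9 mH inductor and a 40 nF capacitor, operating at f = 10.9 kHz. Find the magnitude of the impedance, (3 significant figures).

ω = 2πf = 68490 rad/s
X_L = ωL = 1090 Ω
X_C = 1/(ωC) = 365 Ω
Net reactance X = X_L − X_C = 724 Ω
Z = j724 Ω
|Z| = √(0² + 724²) = 724 Ω

724 Ω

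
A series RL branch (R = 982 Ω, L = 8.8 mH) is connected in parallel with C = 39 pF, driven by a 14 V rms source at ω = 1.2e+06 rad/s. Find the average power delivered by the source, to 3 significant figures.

X_L = ωL = 10600 Ω
X_C = 1/(ωC) = 21400 Ω
Branch 1 (R+jX_L): Z₁ = 982 + j10600 Ω, |Z₁| = 10600 Ω
Branch 2 (−jX_C): Z₂ = −j21400 Ω
Parallel: Z = Z₁Z₂/(Z₁+Z₂), |Z| = 20900 Ω, ∠Z = 79.5°
I = V/|Z| = 670 μA
P = VI cos φ = 14 × 0.000670 × cos(79.5°) = 1.71 mW

1.71 mW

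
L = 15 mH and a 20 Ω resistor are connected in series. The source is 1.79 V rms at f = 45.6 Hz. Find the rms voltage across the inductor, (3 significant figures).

ω = 2πf = 286.5 rad/s
X_L = ωL = 4.30 Ω
Z = 20.0 + j4.30 Ω
|Z| = √(20.0² + 4.30²) = 20.5 Ω
I = V/|Z| = 87.5 mA
V_L = I·|Z_L| = 0.0875 × 4.30 = 0.376 V

0.376 V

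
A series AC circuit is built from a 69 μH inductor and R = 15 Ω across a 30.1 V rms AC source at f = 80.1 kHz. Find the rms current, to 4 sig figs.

795.7 mA

ω = 2πf = 503300 rad/s
X_L = ωL = 34.73 Ω
Z = 15.00 + j34.73 Ω
|Z| = √(15.00² + 34.73²) = 37.83 Ω
I = V/|Z| = 30.1/37.83 = 795.7 mA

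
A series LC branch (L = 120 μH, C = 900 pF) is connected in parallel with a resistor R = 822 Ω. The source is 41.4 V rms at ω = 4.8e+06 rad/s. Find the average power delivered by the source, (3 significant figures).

X_L = ωL = 576 Ω
X_C = 1/(ωC) = 231 Ω
Branch 1: Z₁ = R = 822 Ω
Branch 2 (series LC): Z₂ = j(X_L − X_C) = j345 Ω
Parallel: Z = Z₁Z₂/(Z₁+Z₂), |Z| = 318 Ω, ∠Z = 67.3°
I = V/|Z| = 130 mA
P = VI cos φ = 41.4 × 0.130 × cos(67.3°) = 2.09 W

2.09 W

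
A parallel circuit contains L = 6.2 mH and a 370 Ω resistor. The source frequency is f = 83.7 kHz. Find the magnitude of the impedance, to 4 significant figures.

367.6 Ω

ω = 2πf = 525900 rad/s
X_L = ωL = 3261 Ω
Parallel: admittances add. Y = 1/R + 1/(jωL)
Y = (0.002703 − j0.0003067) S
|Y| = 0.002720 S → |Z| = 1/|Y| = 367.6 Ω, ∠Z = −∠Y = 6.474°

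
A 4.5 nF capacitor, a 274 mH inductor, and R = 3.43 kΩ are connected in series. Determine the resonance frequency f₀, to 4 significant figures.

4.533 kHz

ω₀ = 1/√(LC) = 1/√(0.274 × 4.5e-09) = 28480 rad/s
f₀ = ω₀/(2π) = 4.533 kHz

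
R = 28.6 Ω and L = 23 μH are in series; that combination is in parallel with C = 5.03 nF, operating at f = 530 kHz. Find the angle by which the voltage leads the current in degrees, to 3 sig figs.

-51.0°

ω = 2πf = 3.33e+06 rad/s
X_L = ωL = 76.6 Ω
X_C = 1/(ωC) = 59.7 Ω
Branch 1 (R+jX_L): Z₁ = 28.6 + j76.6 Ω, |Z₁| = 81.8 Ω
Branch 2 (−jX_C): Z₂ = −j59.7 Ω
Parallel: Z = Z₁Z₂/(Z₁+Z₂), |Z| = 147 Ω, ∠Z = -51.0°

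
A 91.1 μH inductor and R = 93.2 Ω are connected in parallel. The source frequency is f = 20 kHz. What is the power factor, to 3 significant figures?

ω = 2πf = 125700 rad/s
X_L = ωL = 11.4 Ω
Parallel: admittances add. Y = 1/R + 1/(jωL)
Y = (0.0107 − j0.0874) S
|Y| = 0.0880 S → |Z| = 1/|Y| = 11.4 Ω, ∠Z = −∠Y = 83.0°
cos φ = cos(83.0°) = 0.122

0.122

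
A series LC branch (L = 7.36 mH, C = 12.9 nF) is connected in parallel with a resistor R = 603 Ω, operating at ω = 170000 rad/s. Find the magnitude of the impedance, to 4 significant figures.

X_L = ωL = 1251 Ω
X_C = 1/(ωC) = 456.0 Ω
Branch 1: Z₁ = R = 603.0 Ω
Branch 2 (series LC): Z₂ = j(X_L − X_C) = j795.2 Ω
Parallel: Z = Z₁Z₂/(Z₁+Z₂), |Z| = 480.5 Ω, ∠Z = 37.17°

480.5 Ω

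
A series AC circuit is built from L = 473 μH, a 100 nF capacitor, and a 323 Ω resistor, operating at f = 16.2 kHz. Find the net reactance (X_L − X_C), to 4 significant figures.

ω = 2πf = 101800 rad/s
X_L = ωL = 48.15 Ω
X_C = 1/(ωC) = 98.24 Ω
X = 48.15 − 98.24 = -50.10 Ω

-50.10 Ω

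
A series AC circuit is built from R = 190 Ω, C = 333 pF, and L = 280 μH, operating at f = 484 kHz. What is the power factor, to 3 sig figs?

ω = 2πf = 3.041e+06 rad/s
X_L = ωL = 851 Ω
X_C = 1/(ωC) = 987 Ω
Net reactance X = X_L − X_C = -136 Ω
Z = 190 − j136 Ω
|Z| = √(190² + 136²) = 234 Ω
∠Z = arctan(-136/190) = -35.6°
cos φ = cos(-35.6°) = 0.813

0.813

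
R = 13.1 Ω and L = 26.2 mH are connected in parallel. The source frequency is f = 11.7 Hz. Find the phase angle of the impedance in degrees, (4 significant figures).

ω = 2πf = 73.51 rad/s
X_L = ωL = 1.926 Ω
Parallel: admittances add. Y = 1/R + 1/(jωL)
Y = (0.07634 − j0.5192) S
|Y| = 0.5248 S → |Z| = 1/|Y| = 1.906 Ω, ∠Z = −∠Y = 81.64°

81.64°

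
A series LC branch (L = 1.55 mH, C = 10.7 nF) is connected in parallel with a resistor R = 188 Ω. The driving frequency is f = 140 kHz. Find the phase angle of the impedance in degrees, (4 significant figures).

8.505°

ω = 2πf = 879600 rad/s
X_L = ωL = 1363 Ω
X_C = 1/(ωC) = 106.2 Ω
Branch 1: Z₁ = R = 188.0 Ω
Branch 2 (series LC): Z₂ = j(X_L − X_C) = j1257 Ω
Parallel: Z = Z₁Z₂/(Z₁+Z₂), |Z| = 185.9 Ω, ∠Z = 8.505°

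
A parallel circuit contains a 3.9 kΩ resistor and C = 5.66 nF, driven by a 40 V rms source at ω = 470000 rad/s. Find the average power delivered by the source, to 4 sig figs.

410.3 mW

X_C = 1/(ωC) = 375.9 Ω
Parallel: admittances add. Y = 1/R + jωC
Y = (0.0002564 + j0.002660) S
|Y| = 0.002673 S → |Z| = 1/|Y| = 374.2 Ω, ∠Z = −∠Y = -84.49°
I = V/|Z| = 106.9 mA
P = VI cos φ = 40 × 0.1069 × cos(-84.49°) = 410.3 mW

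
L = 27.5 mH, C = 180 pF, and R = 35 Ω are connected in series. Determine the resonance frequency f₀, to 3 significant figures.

71.5 kHz

ω₀ = 1/√(LC) = 1/√(0.0275 × 1.8e-10) = 449500 rad/s
f₀ = ω₀/(2π) = 71.5 kHz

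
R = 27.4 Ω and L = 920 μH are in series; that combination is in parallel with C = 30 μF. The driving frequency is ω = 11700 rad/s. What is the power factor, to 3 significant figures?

X_L = ωL = 10.8 Ω
X_C = 1/(ωC) = 2.85 Ω
Branch 1 (R+jX_L): Z₁ = 27.4 + j10.8 Ω, |Z₁| = 29.4 Ω
Branch 2 (−jX_C): Z₂ = −j2.85 Ω
Parallel: Z = Z₁Z₂/(Z₁+Z₂), |Z| = 2.94 Ω, ∠Z = -84.7°
cos φ = cos(-84.7°) = 0.0930

0.0930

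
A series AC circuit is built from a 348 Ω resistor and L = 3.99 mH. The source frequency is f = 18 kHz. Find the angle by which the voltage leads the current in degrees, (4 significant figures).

ω = 2πf = 113100 rad/s
X_L = ωL = 451.3 Ω
Z = 348.0 + j451.3 Ω
|Z| = √(348.0² + 451.3²) = 569.9 Ω
∠Z = arctan(451.3/348.0) = 52.36°

52.36°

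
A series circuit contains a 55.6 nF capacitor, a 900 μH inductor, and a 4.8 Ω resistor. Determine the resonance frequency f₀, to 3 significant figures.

22.5 kHz

ω₀ = 1/√(LC) = 1/√(0.0009 × 5.56e-08) = 141400 rad/s
f₀ = ω₀/(2π) = 22.5 kHz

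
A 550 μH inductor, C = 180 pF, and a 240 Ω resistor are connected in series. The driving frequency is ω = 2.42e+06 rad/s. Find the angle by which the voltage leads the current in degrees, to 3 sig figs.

X_L = ωL = 1330 Ω
X_C = 1/(ωC) = 2300 Ω
Net reactance X = X_L − X_C = -965 Ω
Z = 240 − j965 Ω
|Z| = √(240² + 965²) = 994 Ω
∠Z = arctan(-965/240) = -76.0°

-76.0°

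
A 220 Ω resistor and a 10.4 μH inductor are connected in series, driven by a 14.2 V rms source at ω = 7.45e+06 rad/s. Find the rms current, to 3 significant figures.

X_L = ωL = 77.5 Ω
Z = 220 + j77.5 Ω
|Z| = √(220² + 77.5²) = 233 Ω
I = V/|Z| = 14.2/233 = 60.9 mA

60.9 mA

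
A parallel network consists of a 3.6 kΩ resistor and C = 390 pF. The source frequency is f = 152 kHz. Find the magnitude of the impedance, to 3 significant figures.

ω = 2πf = 955000 rad/s
X_C = 1/(ωC) = 2680 Ω
Parallel: admittances add. Y = 1/R + jωC
Y = (0.000278 + j0.000372) S
|Y| = 0.000465 S → |Z| = 1/|Y| = 2150 Ω, ∠Z = −∠Y = -53.3°

2150 Ω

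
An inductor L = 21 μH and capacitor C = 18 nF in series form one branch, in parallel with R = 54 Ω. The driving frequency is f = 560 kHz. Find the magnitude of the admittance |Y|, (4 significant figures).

25.28 mS

ω = 2πf = 3.519e+06 rad/s
X_L = ωL = 73.89 Ω
X_C = 1/(ωC) = 15.79 Ω
Branch 1: Z₁ = R = 54.00 Ω
Branch 2 (series LC): Z₂ = j(X_L − X_C) = j58.10 Ω
Parallel: Z = Z₁Z₂/(Z₁+Z₂), |Z| = 39.55 Ω, ∠Z = 42.90°
|Y| = 1/|Z| = 25.28 mS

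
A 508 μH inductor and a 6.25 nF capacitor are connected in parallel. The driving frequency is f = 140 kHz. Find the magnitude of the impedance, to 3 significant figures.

ω = 2πf = 879600 rad/s
X_L = ωL = 447 Ω
X_C = 1/(ωC) = 182 Ω
Parallel: admittances add. Y = 1/(jωL) + jωC
Y = (0 + j0.00326) S
|Y| = 0.00326 S → |Z| = 1/|Y| = 307 Ω, ∠Z = −∠Y = -90.0°

307 Ω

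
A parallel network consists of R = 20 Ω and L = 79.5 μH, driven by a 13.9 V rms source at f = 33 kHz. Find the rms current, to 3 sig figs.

ω = 2πf = 207300 rad/s
X_L = ωL = 16.5 Ω
Parallel: admittances add. Y = 1/R + 1/(jωL)
Y = (0.0500 − j0.0607) S
|Y| = 0.0786 S → |Z| = 1/|Y| = 12.7 Ω, ∠Z = −∠Y = 50.5°
I = V/|Z| = 13.9/12.7 = 1.09 A

1.09 A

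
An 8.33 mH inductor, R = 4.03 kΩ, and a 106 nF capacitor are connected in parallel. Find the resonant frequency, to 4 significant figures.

ω₀ = 1/√(LC) = 1/√(0.00833 × 1.06e-07) = 33650 rad/s
f₀ = ω₀/(2π) = 5.356 kHz

5.356 kHz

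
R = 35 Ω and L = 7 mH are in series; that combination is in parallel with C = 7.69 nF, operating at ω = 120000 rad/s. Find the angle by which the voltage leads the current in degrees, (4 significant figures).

79.44°

X_L = ωL = 840.0 Ω
X_C = 1/(ωC) = 1084 Ω
Branch 1 (R+jX_L): Z₁ = 35.00 + j840.0 Ω, |Z₁| = 840.7 Ω
Branch 2 (−jX_C): Z₂ = −j1084 Ω
Parallel: Z = Z₁Z₂/(Z₁+Z₂), |Z| = 3701 Ω, ∠Z = 79.44°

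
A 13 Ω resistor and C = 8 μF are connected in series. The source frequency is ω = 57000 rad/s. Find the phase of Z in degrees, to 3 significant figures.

X_C = 1/(ωC) = 2.19 Ω
Z = 13.0 − j2.19 Ω
|Z| = √(13.0² + 2.19²) = 13.2 Ω
∠Z = arctan(-2.19/13.0) = -9.58°

-9.58°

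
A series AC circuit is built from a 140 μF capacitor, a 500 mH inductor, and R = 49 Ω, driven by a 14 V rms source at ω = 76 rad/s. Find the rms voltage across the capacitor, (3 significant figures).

X_L = ωL = 38.0 Ω
X_C = 1/(ωC) = 94.0 Ω
Net reactance X = X_L − X_C = -56.0 Ω
Z = 49.0 − j56.0 Ω
|Z| = √(49.0² + 56.0²) = 74.4 Ω
I = V/|Z| = 188 mA
V_C = I·|Z_C| = 0.188 × 94.0 = 17.7 V

17.7 V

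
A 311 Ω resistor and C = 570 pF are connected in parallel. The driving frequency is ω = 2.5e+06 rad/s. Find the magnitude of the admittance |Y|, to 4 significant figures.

3.517 mS

X_C = 1/(ωC) = 701.8 Ω
Parallel: admittances add. Y = 1/R + jωC
Y = (0.003215 + j0.001425) S
|Y| = 0.003517 S → |Z| = 1/|Y| = 284.3 Ω, ∠Z = −∠Y = -23.90°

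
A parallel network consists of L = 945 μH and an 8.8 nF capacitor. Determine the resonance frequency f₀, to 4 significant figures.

55.19 kHz

ω₀ = 1/√(LC) = 1/√(0.000945 × 8.8e-09) = 346800 rad/s
f₀ = ω₀/(2π) = 55.19 kHz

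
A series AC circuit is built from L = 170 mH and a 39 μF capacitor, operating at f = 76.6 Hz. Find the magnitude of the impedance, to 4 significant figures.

28.54 Ω

ω = 2πf = 481.3 rad/s
X_L = ωL = 81.82 Ω
X_C = 1/(ωC) = 53.28 Ω
Net reactance X = X_L − X_C = 28.54 Ω
Z = j28.54 Ω
|Z| = √(0² + 28.54²) = 28.54 Ω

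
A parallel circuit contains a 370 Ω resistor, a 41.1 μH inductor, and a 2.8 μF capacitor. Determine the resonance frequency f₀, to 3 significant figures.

ω₀ = 1/√(LC) = 1/√(4.11e-05 × 2.8e-06) = 93220 rad/s
f₀ = ω₀/(2π) = 14.8 kHz

14.8 kHz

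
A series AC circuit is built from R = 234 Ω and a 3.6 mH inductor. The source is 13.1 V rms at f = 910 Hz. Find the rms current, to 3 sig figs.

ω = 2πf = 5718 rad/s
X_L = ωL = 20.6 Ω
Z = 234 + j20.6 Ω
|Z| = √(234² + 20.6²) = 235 Ω
I = V/|Z| = 13.1/235 = 55.8 mA

55.8 mA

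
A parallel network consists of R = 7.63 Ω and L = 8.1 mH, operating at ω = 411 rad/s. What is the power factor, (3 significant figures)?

0.400

X_L = ωL = 3.33 Ω
Parallel: admittances add. Y = 1/R + 1/(jωL)
Y = (0.131 − j0.300) S
|Y| = 0.328 S → |Z| = 1/|Y| = 3.05 Ω, ∠Z = −∠Y = 66.4°
cos φ = cos(66.4°) = 0.400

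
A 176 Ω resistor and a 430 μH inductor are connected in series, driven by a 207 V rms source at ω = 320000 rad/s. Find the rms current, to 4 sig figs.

X_L = ωL = 137.6 Ω
Z = 176.0 + j137.6 Ω
|Z| = √(176.0² + 137.6²) = 223.4 Ω
I = V/|Z| = 207/223.4 = 926.6 mA

926.6 mA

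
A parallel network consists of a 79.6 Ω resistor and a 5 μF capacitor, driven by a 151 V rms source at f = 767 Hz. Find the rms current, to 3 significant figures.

ω = 2πf = 4819 rad/s
X_C = 1/(ωC) = 41.5 Ω
Parallel: admittances add. Y = 1/R + jωC
Y = (0.0126 + j0.0241) S
|Y| = 0.0272 S → |Z| = 1/|Y| = 36.8 Ω, ∠Z = −∠Y = -62.5°
I = V/|Z| = 151/36.8 = 4.10 A

4.10 A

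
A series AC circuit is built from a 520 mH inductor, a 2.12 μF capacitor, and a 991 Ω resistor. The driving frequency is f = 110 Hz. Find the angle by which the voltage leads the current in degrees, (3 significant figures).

ω = 2πf = 691.2 rad/s
X_L = ωL = 359 Ω
X_C = 1/(ωC) = 682 Ω
Net reactance X = X_L − X_C = -323 Ω
Z = 991 − j323 Ω
|Z| = √(991² + 323²) = 1040 Ω
∠Z = arctan(-323/991) = -18.1°

-18.1°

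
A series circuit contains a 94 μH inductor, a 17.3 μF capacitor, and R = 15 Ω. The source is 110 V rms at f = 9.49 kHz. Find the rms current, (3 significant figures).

ω = 2πf = 59630 rad/s
X_L = ωL = 5.60 Ω
X_C = 1/(ωC) = 0.969 Ω
Net reactance X = X_L − X_C = 4.64 Ω
Z = 15.0 + j4.64 Ω
|Z| = √(15.0² + 4.64²) = 15.7 Ω
I = V/|Z| = 110/15.7 = 7.01 A

7.01 A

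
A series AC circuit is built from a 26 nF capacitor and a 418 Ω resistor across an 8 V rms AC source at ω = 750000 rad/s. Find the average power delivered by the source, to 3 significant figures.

151 mW

X_C = 1/(ωC) = 51.3 Ω
Z = 418 − j51.3 Ω
|Z| = √(418² + 51.3²) = 421 Ω
∠Z = arctan(-51.3/418) = -6.99°
I = V/|Z| = 19.0 mA
P = VI cos φ = 8 × 0.0190 × cos(-6.99°) = 151 mW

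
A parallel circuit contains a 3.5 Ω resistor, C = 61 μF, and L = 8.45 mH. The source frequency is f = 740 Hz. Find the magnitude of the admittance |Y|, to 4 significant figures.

385.1 mS

ω = 2πf = 4650 rad/s
X_L = ωL = 39.29 Ω
X_C = 1/(ωC) = 3.526 Ω
Parallel: admittances add. Y = 1/R + 1/(jωL) + jωC
Y = (0.2857 + j0.2582) S
|Y| = 0.3851 S → |Z| = 1/|Y| = 2.597 Ω, ∠Z = −∠Y = -42.10°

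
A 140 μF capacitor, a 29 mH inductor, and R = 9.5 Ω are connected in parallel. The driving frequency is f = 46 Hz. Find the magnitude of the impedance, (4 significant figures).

7.604 Ω

ω = 2πf = 289.0 rad/s
X_L = ωL = 8.382 Ω
X_C = 1/(ωC) = 24.71 Ω
Parallel: admittances add. Y = 1/R + 1/(jωL) + jωC
Y = (0.1053 − j0.07884) S
|Y| = 0.1315 S → |Z| = 1/|Y| = 7.604 Ω, ∠Z = −∠Y = 36.83°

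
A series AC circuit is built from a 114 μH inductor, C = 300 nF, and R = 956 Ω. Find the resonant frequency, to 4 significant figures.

27.21 kHz

ω₀ = 1/√(LC) = 1/√(0.000114 × 3e-07) = 171000 rad/s
f₀ = ω₀/(2π) = 27.21 kHz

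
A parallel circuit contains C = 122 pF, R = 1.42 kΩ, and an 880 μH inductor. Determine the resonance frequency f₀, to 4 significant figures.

485.7 kHz

ω₀ = 1/√(LC) = 1/√(0.00088 × 1.22e-10) = 3.052e+06 rad/s
f₀ = ω₀/(2π) = 485.7 kHz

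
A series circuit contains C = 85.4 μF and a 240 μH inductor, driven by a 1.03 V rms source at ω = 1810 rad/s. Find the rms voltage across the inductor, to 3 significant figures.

0.0741 V

X_L = ωL = 0.434 Ω
X_C = 1/(ωC) = 6.47 Ω
Net reactance X = X_L − X_C = -6.03 Ω
Z = − j6.03 Ω
|Z| = √(0² + 6.03²) = 6.03 Ω
I = V/|Z| = 171 mA
V_L = I·|Z_L| = 0.171 × 0.434 = 0.0741 V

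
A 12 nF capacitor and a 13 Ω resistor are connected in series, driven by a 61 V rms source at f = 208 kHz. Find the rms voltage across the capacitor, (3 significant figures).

ω = 2πf = 1.307e+06 rad/s
X_C = 1/(ωC) = 63.8 Ω
Z = 13.0 − j63.8 Ω
|Z| = √(13.0² + 63.8²) = 65.1 Ω
I = V/|Z| = 937 mA
V_C = I·|Z_C| = 0.937 × 63.8 = 59.8 V

59.8 V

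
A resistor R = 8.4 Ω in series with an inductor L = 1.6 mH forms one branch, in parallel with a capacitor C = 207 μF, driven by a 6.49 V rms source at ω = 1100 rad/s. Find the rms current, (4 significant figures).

X_L = ωL = 1.760 Ω
X_C = 1/(ωC) = 4.392 Ω
Branch 1 (R+jX_L): Z₁ = 8.400 + j1.760 Ω, |Z₁| = 8.582 Ω
Branch 2 (−jX_C): Z₂ = −j4.392 Ω
Parallel: Z = Z₁Z₂/(Z₁+Z₂), |Z| = 4.282 Ω, ∠Z = -60.77°
I = V/|Z| = 6.49/4.282 = 1.516 A

1.516 A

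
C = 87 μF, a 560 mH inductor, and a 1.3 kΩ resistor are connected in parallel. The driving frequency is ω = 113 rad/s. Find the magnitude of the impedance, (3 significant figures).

166 Ω

X_L = ωL = 63.3 Ω
X_C = 1/(ωC) = 102 Ω
Parallel: admittances add. Y = 1/R + 1/(jωL) + jωC
Y = (0.000769 − j0.00597) S
|Y| = 0.00602 S → |Z| = 1/|Y| = 166 Ω, ∠Z = −∠Y = 82.7°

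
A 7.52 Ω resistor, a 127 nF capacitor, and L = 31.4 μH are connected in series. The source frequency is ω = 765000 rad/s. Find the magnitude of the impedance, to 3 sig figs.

15.7 Ω

X_L = ωL = 24.0 Ω
X_C = 1/(ωC) = 10.3 Ω
Net reactance X = X_L − X_C = 13.7 Ω
Z = 7.52 + j13.7 Ω
|Z| = √(7.52² + 13.7²) = 15.7 Ω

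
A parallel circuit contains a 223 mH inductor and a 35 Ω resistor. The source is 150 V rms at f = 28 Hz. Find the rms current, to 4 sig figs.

ω = 2πf = 175.9 rad/s
X_L = ωL = 39.23 Ω
Parallel: admittances add. Y = 1/R + 1/(jωL)
Y = (0.02857 − j0.02549) S
|Y| = 0.03829 S → |Z| = 1/|Y| = 26.12 Ω, ∠Z = −∠Y = 41.74°
I = V/|Z| = 150/26.12 = 5.743 A

5.743 A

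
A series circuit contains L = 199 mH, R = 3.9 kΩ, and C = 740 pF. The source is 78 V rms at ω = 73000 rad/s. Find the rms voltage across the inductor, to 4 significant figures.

X_L = ωL = 14530 Ω
X_C = 1/(ωC) = 18510 Ω
Net reactance X = X_L − X_C = -3985 Ω
Z = 3900 − j3985 Ω
|Z| = √(3900² + 3985²) = 5576 Ω
I = V/|Z| = 13.99 mA
V_L = I·|Z_L| = 0.01399 × 14530 = 203.2 V

203.2 V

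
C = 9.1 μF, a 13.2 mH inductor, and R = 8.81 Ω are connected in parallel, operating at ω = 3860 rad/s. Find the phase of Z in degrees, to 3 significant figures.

X_L = ωL = 51.0 Ω
X_C = 1/(ωC) = 28.5 Ω
Parallel: admittances add. Y = 1/R + 1/(jωL) + jωC
Y = (0.114 + j0.0155) S
|Y| = 0.115 S → |Z| = 1/|Y| = 8.73 Ω, ∠Z = −∠Y = -7.78°

-7.78°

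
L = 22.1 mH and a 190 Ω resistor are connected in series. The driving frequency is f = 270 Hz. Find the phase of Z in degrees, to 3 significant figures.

ω = 2πf = 1696 rad/s
X_L = ωL = 37.5 Ω
Z = 190 + j37.5 Ω
|Z| = √(190² + 37.5²) = 194 Ω
∠Z = arctan(37.5/190) = 11.2°

11.2°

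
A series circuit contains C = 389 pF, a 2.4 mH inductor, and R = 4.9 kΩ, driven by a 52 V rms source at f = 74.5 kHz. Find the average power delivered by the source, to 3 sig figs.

307 mW

ω = 2πf = 468100 rad/s
X_L = ωL = 1120 Ω
X_C = 1/(ωC) = 5490 Ω
Net reactance X = X_L − X_C = -4370 Ω
Z = 4900 − j4370 Ω
|Z| = √(4900² + 4370²) = 6560 Ω
∠Z = arctan(-4370/4900) = -41.7°
I = V/|Z| = 7.92 mA
P = VI cos φ = 52 × 0.00792 × cos(-41.7°) = 307 mW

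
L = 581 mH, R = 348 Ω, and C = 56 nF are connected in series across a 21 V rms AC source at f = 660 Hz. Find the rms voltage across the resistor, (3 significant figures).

3.79 V

ω = 2πf = 4147 rad/s
X_L = ωL = 2410 Ω
X_C = 1/(ωC) = 4310 Ω
Net reactance X = X_L − X_C = -1900 Ω
Z = 348 − j1900 Ω
|Z| = √(348² + 1900²) = 1930 Ω
I = V/|Z| = 10.9 mA
V_R = I·|Z_R| = 0.0109 × 348 = 3.79 V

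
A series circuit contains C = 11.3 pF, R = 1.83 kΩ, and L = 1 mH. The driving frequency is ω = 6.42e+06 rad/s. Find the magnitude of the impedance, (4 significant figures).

X_L = ωL = 6420 Ω
X_C = 1/(ωC) = 13780 Ω
Net reactance X = X_L − X_C = -7364 Ω
Z = 1830 − j7364 Ω
|Z| = √(1830² + 7364²) = 7588 Ω

7588 Ω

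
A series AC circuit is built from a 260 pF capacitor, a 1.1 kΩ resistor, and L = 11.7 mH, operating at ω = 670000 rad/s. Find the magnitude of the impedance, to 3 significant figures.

2370 Ω

X_L = ωL = 7840 Ω
X_C = 1/(ωC) = 5740 Ω
Net reactance X = X_L − X_C = 2100 Ω
Z = 1100 + j2100 Ω
|Z| = √(1100² + 2100²) = 2370 Ω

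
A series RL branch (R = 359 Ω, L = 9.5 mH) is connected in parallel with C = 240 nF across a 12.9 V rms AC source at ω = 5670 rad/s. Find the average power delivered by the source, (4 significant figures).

X_L = ωL = 53.87 Ω
X_C = 1/(ωC) = 734.9 Ω
Branch 1 (R+jX_L): Z₁ = 359.0 + j53.87 Ω, |Z₁| = 363.0 Ω
Branch 2 (−jX_C): Z₂ = −j734.9 Ω
Parallel: Z = Z₁Z₂/(Z₁+Z₂), |Z| = 346.5 Ω, ∠Z = -19.26°
I = V/|Z| = 37.23 mA
P = VI cos φ = 12.9 × 0.03723 × cos(-19.26°) = 453.3 mW

453.3 mW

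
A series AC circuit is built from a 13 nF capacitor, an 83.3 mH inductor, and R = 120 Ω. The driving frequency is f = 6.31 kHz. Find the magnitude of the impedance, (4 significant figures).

1368 Ω

ω = 2πf = 39650 rad/s
X_L = ωL = 3303 Ω
X_C = 1/(ωC) = 1940 Ω
Net reactance X = X_L − X_C = 1362 Ω
Z = 120.0 + j1362 Ω
|Z| = √(120.0² + 1362²) = 1368 Ω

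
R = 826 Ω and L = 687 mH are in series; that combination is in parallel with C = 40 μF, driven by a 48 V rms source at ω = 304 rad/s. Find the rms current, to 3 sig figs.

572 mA

X_L = ωL = 209 Ω
X_C = 1/(ωC) = 82.2 Ω
Branch 1 (R+jX_L): Z₁ = 826 + j209 Ω, |Z₁| = 852 Ω
Branch 2 (−jX_C): Z₂ = −j82.2 Ω
Parallel: Z = Z₁Z₂/(Z₁+Z₂), |Z| = 83.8 Ω, ∠Z = -84.5°
I = V/|Z| = 48/83.8 = 572 mA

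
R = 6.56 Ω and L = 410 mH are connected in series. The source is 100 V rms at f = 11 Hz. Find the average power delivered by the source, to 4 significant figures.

77.54 W

ω = 2πf = 69.12 rad/s
X_L = ωL = 28.34 Ω
Z = 6.560 + j28.34 Ω
|Z| = √(6.560² + 28.34²) = 29.09 Ω
∠Z = arctan(28.34/6.560) = 76.97°
I = V/|Z| = 3.438 A
P = VI cos φ = 100 × 3.438 × cos(76.97°) = 77.54 W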